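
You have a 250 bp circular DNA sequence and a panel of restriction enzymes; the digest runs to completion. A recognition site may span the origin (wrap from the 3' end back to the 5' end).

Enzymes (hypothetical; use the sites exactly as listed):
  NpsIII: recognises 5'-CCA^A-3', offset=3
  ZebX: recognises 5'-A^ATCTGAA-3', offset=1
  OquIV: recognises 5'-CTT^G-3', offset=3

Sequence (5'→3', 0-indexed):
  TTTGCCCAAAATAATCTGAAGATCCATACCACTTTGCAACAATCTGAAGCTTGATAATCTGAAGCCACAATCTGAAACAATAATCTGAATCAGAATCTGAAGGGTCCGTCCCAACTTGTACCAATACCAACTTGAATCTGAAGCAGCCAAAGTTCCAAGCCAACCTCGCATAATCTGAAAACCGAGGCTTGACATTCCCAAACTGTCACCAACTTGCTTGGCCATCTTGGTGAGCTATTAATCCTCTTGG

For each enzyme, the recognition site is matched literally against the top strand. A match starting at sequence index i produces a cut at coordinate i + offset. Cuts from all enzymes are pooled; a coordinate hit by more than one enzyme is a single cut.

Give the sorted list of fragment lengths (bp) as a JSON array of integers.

Site scan:
  NpsIII (CCAA, off=3): starts [5, 110, 120, 126, 146, 154, 159, 197, 208] → cuts [8, 113, 123, 129, 149, 157, 162, 200, 211]
  ZebX (AATCTGAA, off=1): starts [12, 40, 55, 68, 81, 93, 134, 171] → cuts [13, 41, 56, 69, 82, 94, 135, 172]
  OquIV (CTTG, off=3): starts [49, 114, 130, 187, 212, 216, 225, 245] → cuts [52, 117, 133, 190, 215, 219, 228, 248]

All cut coordinates (distinct, sorted): [8, 13, 41, 52, 56, 69, 82, 94, 113, 117, 123, 129, 133, 135, 149, 157, 162, 172, 190, 200, 211, 215, 219, 228, 248]

Fragment lengths:
  8→13: 5 bp
  13→41: 28 bp
  41→52: 11 bp
  52→56: 4 bp
  56→69: 13 bp
  69→82: 13 bp
  82→94: 12 bp
  94→113: 19 bp
  113→117: 4 bp
  117→123: 6 bp
  123→129: 6 bp
  129→133: 4 bp
  133→135: 2 bp
  135→149: 14 bp
  149→157: 8 bp
  157→162: 5 bp
  162→172: 10 bp
  172→190: 18 bp
  190→200: 10 bp
  200→211: 11 bp
  211→215: 4 bp
  215→219: 4 bp
  219→228: 9 bp
  228→248: 20 bp
  248→8 (wrap): 250-248+8 = 10 bp

[2,4,4,4,4,4,5,5,6,6,8,9,10,10,10,11,11,12,13,13,14,18,19,20,28]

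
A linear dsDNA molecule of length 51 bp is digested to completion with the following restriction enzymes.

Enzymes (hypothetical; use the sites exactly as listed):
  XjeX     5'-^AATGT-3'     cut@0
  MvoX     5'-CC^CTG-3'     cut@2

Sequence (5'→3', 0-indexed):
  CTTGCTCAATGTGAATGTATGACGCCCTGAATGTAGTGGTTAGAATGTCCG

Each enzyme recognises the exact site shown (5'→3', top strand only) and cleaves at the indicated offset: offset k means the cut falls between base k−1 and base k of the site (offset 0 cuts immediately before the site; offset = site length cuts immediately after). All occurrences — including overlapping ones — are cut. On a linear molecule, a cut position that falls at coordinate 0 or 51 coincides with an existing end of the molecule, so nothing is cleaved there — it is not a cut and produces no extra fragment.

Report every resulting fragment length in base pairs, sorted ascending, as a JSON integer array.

[3,6,7,8,13,14]

Per-enzyme occurrences:
  XjeX (AATGT, off=0): starts [7, 13, 29, 43] → cuts [7, 13, 29, 43]
  MvoX (CCCTG, off=2): starts [24] → cuts [26]

Pooled cuts: [7, 13, 26, 29, 43]

Fragment lengths:
  [0,7): 7 bp
  [7,13): 6 bp
  [13,26): 13 bp
  [26,29): 3 bp
  [29,43): 14 bp
  [43,51): 8 bp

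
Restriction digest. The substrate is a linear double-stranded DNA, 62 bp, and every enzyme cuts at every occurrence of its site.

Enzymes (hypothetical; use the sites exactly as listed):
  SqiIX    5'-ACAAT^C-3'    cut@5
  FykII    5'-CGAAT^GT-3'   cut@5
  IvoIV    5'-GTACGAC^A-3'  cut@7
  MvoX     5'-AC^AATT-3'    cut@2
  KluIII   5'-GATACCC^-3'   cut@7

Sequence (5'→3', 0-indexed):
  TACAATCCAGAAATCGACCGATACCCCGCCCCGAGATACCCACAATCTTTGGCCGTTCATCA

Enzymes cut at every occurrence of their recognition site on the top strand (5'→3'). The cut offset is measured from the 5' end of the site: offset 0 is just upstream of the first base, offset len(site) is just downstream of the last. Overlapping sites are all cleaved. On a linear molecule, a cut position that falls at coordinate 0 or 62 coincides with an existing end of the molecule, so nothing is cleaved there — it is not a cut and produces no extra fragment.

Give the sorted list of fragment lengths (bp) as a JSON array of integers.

Scan for sites:
  SqiIX (ACAATC, off=5): starts [1, 41] → cuts [6, 46]
  FykII (CGAATGT, off=5): no sites
  IvoIV (GTACGACA, off=7): no sites
  MvoX (ACAATT, off=2): no sites
  KluIII (GATACCC, off=7): starts [19, 34] → cuts [26, 41]

Pooled cuts: [6, 26, 41, 46]

Fragment lengths:
  [0,6): 6 bp
  [6,26): 20 bp
  [26,41): 15 bp
  [41,46): 5 bp
  [46,62): 16 bp

[5,6,15,16,20]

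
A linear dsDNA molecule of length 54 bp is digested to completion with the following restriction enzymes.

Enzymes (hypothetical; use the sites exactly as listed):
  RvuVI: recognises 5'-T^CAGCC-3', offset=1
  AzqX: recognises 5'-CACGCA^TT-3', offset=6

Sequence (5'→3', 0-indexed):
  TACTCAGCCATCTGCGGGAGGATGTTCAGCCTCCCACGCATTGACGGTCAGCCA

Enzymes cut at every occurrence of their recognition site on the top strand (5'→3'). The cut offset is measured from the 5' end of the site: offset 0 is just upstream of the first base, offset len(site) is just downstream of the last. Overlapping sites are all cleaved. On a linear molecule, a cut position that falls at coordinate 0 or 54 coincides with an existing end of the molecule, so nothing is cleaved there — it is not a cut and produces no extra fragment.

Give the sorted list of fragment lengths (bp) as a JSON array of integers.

[4,6,8,14,22]

Site scan:
  RvuVI TCAGCC/1: at [3, 25, 47] ⇒ [4, 26, 48]
  AzqX CACGCATT/6: at [34] ⇒ [40]

All cut coordinates (distinct, sorted): [4, 26, 40, 48]

Fragments:
  [0,4): 4 bp
  [4,26): 22 bp
  [26,40): 14 bp
  [40,48): 8 bp
  [48,54): 6 bp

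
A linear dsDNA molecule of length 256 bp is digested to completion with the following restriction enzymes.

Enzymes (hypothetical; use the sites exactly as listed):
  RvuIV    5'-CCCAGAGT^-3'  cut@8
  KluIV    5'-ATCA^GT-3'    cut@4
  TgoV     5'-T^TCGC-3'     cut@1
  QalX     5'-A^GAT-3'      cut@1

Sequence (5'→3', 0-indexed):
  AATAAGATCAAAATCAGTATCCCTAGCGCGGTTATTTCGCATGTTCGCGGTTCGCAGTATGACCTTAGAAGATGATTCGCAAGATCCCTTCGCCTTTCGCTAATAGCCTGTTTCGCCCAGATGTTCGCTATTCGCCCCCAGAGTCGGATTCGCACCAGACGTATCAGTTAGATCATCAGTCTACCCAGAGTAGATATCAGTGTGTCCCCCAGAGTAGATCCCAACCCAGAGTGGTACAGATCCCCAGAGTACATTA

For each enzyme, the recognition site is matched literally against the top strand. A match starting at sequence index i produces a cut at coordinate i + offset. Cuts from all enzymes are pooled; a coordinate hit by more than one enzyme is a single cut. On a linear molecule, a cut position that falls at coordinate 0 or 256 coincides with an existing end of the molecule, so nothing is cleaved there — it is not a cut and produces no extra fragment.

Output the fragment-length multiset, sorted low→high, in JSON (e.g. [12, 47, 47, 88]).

[1,1,4,5,5,5,6,6,6,6,7,7,7,7,7,7,8,8,11,12,13,13,16,16,16,17,19,20]

Scan for sites:
  RvuIV (CCCAGAGT, off=8): starts [136, 183, 207, 224, 242] → cuts [144, 191, 215, 232, 250]
  KluIV (ATCAGT, off=4): starts [12, 162, 174, 195] → cuts [16, 166, 178, 199]
  TgoV (TTCGC, off=1): starts [35, 43, 50, 75, 88, 95, 111, 123, 130, 148] → cuts [36, 44, 51, 76, 89, 96, 112, 124, 131, 149]
  QalX (AGAT, off=1): starts [4, 69, 81, 118, 169, 191, 215, 237] → cuts [5, 70, 82, 119, 170, 192, 216, 238]

All cut coordinates (distinct, sorted): [5, 16, 36, 44, 51, 70, 76, 82, 89, 96, 112, 119, 124, 131, 144, 149, 166, 170, 178, 191, 192, 199, 215, 216, 232, 238, 250]

Fragments:
  [0,5): 5 bp
  [5,16): 11 bp
  [16,36): 20 bp
  [36,44): 8 bp
  [44,51): 7 bp
  [51,70): 19 bp
  [70,76): 6 bp
  [76,82): 6 bp
  [82,89): 7 bp
  [89,96): 7 bp
  [96,112): 16 bp
  [112,119): 7 bp
  [119,124): 5 bp
  [124,131): 7 bp
  [131,144): 13 bp
  [144,149): 5 bp
  [149,166): 17 bp
  [166,170): 4 bp
  [170,178): 8 bp
  [178,191): 13 bp
  [191,192): 1 bp
  [192,199): 7 bp
  [199,215): 16 bp
  [215,216): 1 bp
  [216,232): 16 bp
  [232,238): 6 bp
  [238,250): 12 bp
  [250,256): 6 bp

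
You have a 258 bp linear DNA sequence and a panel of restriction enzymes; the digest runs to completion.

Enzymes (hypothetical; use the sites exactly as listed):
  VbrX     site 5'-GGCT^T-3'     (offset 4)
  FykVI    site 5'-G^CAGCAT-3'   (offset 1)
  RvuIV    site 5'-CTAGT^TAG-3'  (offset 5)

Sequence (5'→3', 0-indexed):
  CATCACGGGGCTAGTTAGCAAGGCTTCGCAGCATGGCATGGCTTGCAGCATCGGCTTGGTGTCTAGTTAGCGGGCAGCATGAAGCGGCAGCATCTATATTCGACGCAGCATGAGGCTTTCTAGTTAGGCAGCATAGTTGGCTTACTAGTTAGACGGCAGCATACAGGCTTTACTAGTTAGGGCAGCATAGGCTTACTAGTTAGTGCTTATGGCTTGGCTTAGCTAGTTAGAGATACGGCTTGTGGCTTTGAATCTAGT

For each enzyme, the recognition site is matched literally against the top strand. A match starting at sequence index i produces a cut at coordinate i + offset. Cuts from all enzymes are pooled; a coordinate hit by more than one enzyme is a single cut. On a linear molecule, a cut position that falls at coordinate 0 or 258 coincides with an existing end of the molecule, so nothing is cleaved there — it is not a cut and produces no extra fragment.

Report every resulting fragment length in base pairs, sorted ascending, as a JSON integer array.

[2,3,4,5,5,7,7,7,7,7,7,8,8,10,11,11,11,11,12,13,13,13,14,14,15,15,18]

Scan for sites:
  VbrX GGCTT/4: at [21, 39, 52, 113, 138, 165, 189, 210, 215, 236, 243] ⇒ [25, 43, 56, 117, 142, 169, 193, 214, 219, 240, 247]
  FykVI GCAGCAT/1: at [27, 44, 73, 86, 104, 127, 155, 181] ⇒ [28, 45, 74, 87, 105, 128, 156, 182]
  RvuIV CTAGTTAG/5: at [10, 62, 119, 144, 172, 195, 222] ⇒ [15, 67, 124, 149, 177, 200, 227]

All cut coordinates (distinct, sorted): [15, 25, 28, 43, 45, 56, 67, 74, 87, 105, 117, 124, 128, 142, 149, 156, 169, 177, 182, 193, 200, 214, 219, 227, 240, 247]

Fragments:
  [0,15): 15 bp
  [15,25): 10 bp
  [25,28): 3 bp
  [28,43): 15 bp
  [43,45): 2 bp
  [45,56): 11 bp
  [56,67): 11 bp
  [67,74): 7 bp
  [74,87): 13 bp
  [87,105): 18 bp
  [105,117): 12 bp
  [117,124): 7 bp
  [124,128): 4 bp
  [128,142): 14 bp
  [142,149): 7 bp
  [149,156): 7 bp
  [156,169): 13 bp
  [169,177): 8 bp
  [177,182): 5 bp
  [182,193): 11 bp
  [193,200): 7 bp
  [200,214): 14 bp
  [214,219): 5 bp
  [219,227): 8 bp
  [227,240): 13 bp
  [240,247): 7 bp
  [247,258): 11 bp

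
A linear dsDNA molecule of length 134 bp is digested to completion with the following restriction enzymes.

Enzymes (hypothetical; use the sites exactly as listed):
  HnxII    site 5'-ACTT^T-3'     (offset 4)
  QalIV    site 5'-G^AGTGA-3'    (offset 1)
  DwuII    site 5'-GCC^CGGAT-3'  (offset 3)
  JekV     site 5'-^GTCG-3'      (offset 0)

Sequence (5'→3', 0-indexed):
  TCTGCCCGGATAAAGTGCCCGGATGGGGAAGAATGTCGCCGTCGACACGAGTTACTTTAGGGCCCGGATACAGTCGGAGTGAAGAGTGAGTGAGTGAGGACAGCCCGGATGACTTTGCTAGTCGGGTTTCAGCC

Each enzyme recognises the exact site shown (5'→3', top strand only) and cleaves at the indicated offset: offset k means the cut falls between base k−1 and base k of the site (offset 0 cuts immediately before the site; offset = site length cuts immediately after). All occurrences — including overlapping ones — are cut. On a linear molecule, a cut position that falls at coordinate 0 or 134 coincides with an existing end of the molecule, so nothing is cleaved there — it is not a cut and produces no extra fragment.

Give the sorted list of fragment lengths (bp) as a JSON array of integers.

[4,4,5,5,6,6,7,7,8,10,13,13,14,15,17]

Scan for sites:
  HnxII (ACTTT, off=4): starts [53, 111] → cuts [57, 115]
  QalIV (GAGTGA, off=1): starts [76, 83, 87, 91] → cuts [77, 84, 88, 92]
  DwuII (GCCCGGAT, off=3): starts [3, 16, 61, 102] → cuts [6, 19, 64, 105]
  JekV (GTCG, off=0): starts [34, 40, 72, 120] → cuts [34, 40, 72, 120]

All cut coordinates (distinct, sorted): [6, 19, 34, 40, 57, 64, 72, 77, 84, 88, 92, 105, 115, 120]

Fragment lengths:
  [0,6): 6 bp
  [6,19): 13 bp
  [19,34): 15 bp
  [34,40): 6 bp
  [40,57): 17 bp
  [57,64): 7 bp
  [64,72): 8 bp
  [72,77): 5 bp
  [77,84): 7 bp
  [84,88): 4 bp
  [88,92): 4 bp
  [92,105): 13 bp
  [105,115): 10 bp
  [115,120): 5 bp
  [120,134): 14 bp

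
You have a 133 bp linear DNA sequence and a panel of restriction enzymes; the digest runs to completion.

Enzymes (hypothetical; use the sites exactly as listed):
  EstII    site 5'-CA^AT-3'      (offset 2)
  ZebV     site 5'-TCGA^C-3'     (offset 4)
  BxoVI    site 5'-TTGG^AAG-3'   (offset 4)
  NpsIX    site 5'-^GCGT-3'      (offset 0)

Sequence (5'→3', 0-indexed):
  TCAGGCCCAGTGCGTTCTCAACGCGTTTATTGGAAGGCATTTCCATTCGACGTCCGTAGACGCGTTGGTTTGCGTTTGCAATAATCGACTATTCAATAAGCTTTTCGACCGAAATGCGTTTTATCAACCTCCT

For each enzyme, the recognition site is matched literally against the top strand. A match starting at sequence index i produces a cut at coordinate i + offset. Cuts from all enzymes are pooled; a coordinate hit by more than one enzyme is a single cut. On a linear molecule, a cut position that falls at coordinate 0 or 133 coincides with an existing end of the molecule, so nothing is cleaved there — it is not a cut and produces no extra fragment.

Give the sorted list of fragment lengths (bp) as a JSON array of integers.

Per-enzyme occurrences:
  EstII (CAAT, off=2): starts [78, 93] → cuts [80, 95]
  ZebV (TCGAC, off=4): starts [46, 84, 104] → cuts [50, 88, 108]
  BxoVI (TTGGAAG, off=4): starts [29] → cuts [33]
  NpsIX (GCGT, off=0): starts [11, 22, 61, 71, 115] → cuts [11, 22, 61, 71, 115]

Pooled cuts: [11, 22, 33, 50, 61, 71, 80, 88, 95, 108, 115]

Fragments:
  [0,11): 11 bp
  [11,22): 11 bp
  [22,33): 11 bp
  [33,50): 17 bp
  [50,61): 11 bp
  [61,71): 10 bp
  [71,80): 9 bp
  [80,88): 8 bp
  [88,95): 7 bp
  [95,108): 13 bp
  [108,115): 7 bp
  [115,133): 18 bp

[7,7,8,9,10,11,11,11,11,13,17,18]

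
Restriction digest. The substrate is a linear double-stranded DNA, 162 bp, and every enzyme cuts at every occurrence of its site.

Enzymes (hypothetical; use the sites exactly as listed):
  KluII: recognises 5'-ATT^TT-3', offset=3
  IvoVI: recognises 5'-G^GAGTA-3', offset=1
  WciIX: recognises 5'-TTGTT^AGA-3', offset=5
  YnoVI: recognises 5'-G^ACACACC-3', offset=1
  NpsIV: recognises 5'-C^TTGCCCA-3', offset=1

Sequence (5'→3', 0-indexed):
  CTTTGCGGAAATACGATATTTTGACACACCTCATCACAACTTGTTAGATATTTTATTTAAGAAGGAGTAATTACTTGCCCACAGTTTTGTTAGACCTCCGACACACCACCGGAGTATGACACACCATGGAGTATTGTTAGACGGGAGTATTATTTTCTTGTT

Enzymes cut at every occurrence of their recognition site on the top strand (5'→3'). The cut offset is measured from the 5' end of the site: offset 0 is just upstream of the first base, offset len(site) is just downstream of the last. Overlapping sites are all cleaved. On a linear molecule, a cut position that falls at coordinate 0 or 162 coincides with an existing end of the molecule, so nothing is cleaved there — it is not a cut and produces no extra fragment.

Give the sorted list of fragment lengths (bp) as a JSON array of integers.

Per-enzyme occurrences:
  KluII (ATTTT, off=3): starts [17, 49, 151] → cuts [20, 52, 154]
  IvoVI (GGAGTA, off=1): starts [63, 110, 127, 143] → cuts [64, 111, 128, 144]
  WciIX (TTGTTAGA, off=5): starts [40, 86, 133] → cuts [45, 91, 138]
  YnoVI (GACACACC, off=1): starts [22, 99, 117] → cuts [23, 100, 118]
  NpsIV (CTTGCCCA, off=1): starts [73] → cuts [74]

All cut coordinates (distinct, sorted): [20, 23, 45, 52, 64, 74, 91, 100, 111, 118, 128, 138, 144, 154]

Fragments:
  [0,20): 20 bp
  [20,23): 3 bp
  [23,45): 22 bp
  [45,52): 7 bp
  [52,64): 12 bp
  [64,74): 10 bp
  [74,91): 17 bp
  [91,100): 9 bp
  [100,111): 11 bp
  [111,118): 7 bp
  [118,128): 10 bp
  [128,138): 10 bp
  [138,144): 6 bp
  [144,154): 10 bp
  [154,162): 8 bp

[3,6,7,7,8,9,10,10,10,10,11,12,17,20,22]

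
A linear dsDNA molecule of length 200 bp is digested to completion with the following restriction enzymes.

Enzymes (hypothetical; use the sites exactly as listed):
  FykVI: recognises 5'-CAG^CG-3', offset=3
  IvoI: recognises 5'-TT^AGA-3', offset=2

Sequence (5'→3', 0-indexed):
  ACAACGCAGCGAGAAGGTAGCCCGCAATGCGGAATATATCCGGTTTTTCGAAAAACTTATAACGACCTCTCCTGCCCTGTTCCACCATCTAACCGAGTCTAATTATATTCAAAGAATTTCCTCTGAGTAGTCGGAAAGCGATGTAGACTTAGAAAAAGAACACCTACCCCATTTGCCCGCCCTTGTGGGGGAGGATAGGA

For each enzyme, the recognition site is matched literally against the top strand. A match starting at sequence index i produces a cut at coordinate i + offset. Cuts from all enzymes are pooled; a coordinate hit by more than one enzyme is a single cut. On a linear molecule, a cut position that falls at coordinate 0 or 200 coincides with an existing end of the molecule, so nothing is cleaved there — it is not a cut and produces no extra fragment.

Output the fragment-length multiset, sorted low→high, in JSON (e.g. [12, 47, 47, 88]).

Scan for sites:
  FykVI CAGCG/3: at [6] ⇒ [9]
  IvoI TTAGA/2: at [148] ⇒ [150]

Pooled cuts: [9, 150]

Fragment lengths:
  [0,9): 9 bp
  [9,150): 141 bp
  [150,200): 50 bp

[9,50,141]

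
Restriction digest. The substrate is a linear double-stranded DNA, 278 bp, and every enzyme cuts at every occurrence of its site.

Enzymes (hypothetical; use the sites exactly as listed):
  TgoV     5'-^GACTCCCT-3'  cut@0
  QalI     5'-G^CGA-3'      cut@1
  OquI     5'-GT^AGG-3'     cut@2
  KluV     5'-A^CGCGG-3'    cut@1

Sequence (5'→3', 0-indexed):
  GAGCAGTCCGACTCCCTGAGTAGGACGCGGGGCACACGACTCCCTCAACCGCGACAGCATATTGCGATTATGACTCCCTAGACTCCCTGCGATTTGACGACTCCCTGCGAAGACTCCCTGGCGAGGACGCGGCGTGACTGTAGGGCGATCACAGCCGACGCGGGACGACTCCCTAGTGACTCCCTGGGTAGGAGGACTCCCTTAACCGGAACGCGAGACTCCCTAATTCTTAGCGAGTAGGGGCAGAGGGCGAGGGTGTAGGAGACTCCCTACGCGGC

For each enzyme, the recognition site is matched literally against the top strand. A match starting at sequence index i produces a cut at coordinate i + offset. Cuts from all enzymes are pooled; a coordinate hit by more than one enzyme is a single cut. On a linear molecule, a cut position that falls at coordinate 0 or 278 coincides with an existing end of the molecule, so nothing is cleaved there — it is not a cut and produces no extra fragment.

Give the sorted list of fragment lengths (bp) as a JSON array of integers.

Site scan:
  TgoV (GACTCCCT, off=0): starts [9, 37, 71, 80, 98, 111, 166, 177, 194, 216, 263] → cuts [9, 37, 71, 80, 98, 111, 166, 177, 194, 216, 263]
  QalI (GCGA, off=1): starts [50, 63, 88, 106, 120, 144, 212, 232, 249] → cuts [51, 64, 89, 107, 121, 145, 213, 233, 250]
  OquI (GTAGG, off=2): starts [19, 139, 187, 236, 257] → cuts [21, 141, 189, 238, 259]
  KluV (ACGCGG, off=1): starts [24, 126, 157, 271] → cuts [25, 127, 158, 272]

Pooled cuts: [9, 21, 25, 37, 51, 64, 71, 80, 89, 98, 107, 111, 121, 127, 141, 145, 158, 166, 177, 189, 194, 213, 216, 233, 238, 250, 259, 263, 272]

Fragments:
  [0,9): 9 bp
  [9,21): 12 bp
  [21,25): 4 bp
  [25,37): 12 bp
  [37,51): 14 bp
  [51,64): 13 bp
  [64,71): 7 bp
  [71,80): 9 bp
  [80,89): 9 bp
  [89,98): 9 bp
  [98,107): 9 bp
  [107,111): 4 bp
  [111,121): 10 bp
  [121,127): 6 bp
  [127,141): 14 bp
  [141,145): 4 bp
  [145,158): 13 bp
  [158,166): 8 bp
  [166,177): 11 bp
  [177,189): 12 bp
  [189,194): 5 bp
  [194,213): 19 bp
  [213,216): 3 bp
  [216,233): 17 bp
  [233,238): 5 bp
  [238,250): 12 bp
  [250,259): 9 bp
  [259,263): 4 bp
  [263,272): 9 bp
  [272,278): 6 bp

[3,4,4,4,4,5,5,6,6,7,8,9,9,9,9,9,9,9,10,11,12,12,12,12,13,13,14,14,17,19]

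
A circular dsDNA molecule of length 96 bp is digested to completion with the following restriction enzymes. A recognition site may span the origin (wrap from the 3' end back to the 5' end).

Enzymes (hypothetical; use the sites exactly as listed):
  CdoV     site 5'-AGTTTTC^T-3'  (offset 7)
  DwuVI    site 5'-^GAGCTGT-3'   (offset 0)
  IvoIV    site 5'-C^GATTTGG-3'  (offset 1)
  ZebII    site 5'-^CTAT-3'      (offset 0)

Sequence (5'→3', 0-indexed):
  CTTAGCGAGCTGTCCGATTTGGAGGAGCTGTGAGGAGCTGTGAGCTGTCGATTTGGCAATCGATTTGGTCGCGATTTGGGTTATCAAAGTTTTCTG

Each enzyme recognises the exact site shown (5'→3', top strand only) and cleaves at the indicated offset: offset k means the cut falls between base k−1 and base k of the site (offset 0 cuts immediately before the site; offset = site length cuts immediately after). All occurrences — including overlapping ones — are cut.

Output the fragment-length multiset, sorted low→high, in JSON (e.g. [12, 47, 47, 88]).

[7,8,8,9,9,10,11,12,22]

Scan for sites:
  CdoV AGTTTTCT/7: at [87] ⇒ [94]
  DwuVI GAGCTGT/0: at [6, 24, 34, 41] ⇒ [6, 24, 34, 41]
  IvoIV CGATTTGG/1: at [14, 48, 60, 71] ⇒ [15, 49, 61, 72]
  ZebII (CTAT, off=0): no sites

All cut coordinates (distinct, sorted): [6, 15, 24, 34, 41, 49, 61, 72, 94]

Fragments:
  6→15: 9 bp
  15→24: 9 bp
  24→34: 10 bp
  34→41: 7 bp
  41→49: 8 bp
  49→61: 12 bp
  61→72: 11 bp
  72→94: 22 bp
  94→6 (wrap): 96-94+6 = 8 bp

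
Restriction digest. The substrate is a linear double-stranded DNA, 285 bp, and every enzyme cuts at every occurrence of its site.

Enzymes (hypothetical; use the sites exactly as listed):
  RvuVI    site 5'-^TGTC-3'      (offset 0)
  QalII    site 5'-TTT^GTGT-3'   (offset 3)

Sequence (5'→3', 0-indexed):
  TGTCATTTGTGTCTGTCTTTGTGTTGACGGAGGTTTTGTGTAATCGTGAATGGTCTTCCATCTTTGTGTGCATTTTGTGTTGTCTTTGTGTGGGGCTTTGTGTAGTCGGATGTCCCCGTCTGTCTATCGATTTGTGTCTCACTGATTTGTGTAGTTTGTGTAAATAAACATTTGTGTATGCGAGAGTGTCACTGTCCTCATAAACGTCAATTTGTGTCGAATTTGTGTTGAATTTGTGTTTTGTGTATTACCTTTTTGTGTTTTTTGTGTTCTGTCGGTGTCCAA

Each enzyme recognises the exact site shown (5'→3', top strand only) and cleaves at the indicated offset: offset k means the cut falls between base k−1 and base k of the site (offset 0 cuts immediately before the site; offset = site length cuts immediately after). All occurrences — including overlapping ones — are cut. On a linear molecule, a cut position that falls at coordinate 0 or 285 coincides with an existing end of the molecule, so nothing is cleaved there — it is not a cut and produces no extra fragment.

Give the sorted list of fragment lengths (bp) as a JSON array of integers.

[1,1,1,4,4,6,6,6,7,7,7,7,8,9,9,10,10,11,11,11,12,13,13,14,15,16,17,21,28]

Scan for sites:
  RvuVI (TGTC, off=0): starts [0, 9, 13, 80, 110, 120, 134, 186, 192, 214, 272, 278] → cuts [9, 13, 80, 110, 120, 134, 186, 192, 214, 272, 278] (position 0 is a terminus of the linear molecule — no cut)
  QalII (TTTGTGT, off=3): starts [5, 17, 34, 62, 73, 84, 96, 130, 145, 154, 170, 210, 221, 232, 239, 254, 263] → cuts [8, 20, 37, 65, 76, 87, 99, 133, 148, 157, 173, 213, 224, 235, 242, 257, 266]

Pooled cuts: [8, 9, 13, 20, 37, 65, 76, 80, 87, 99, 110, 120, 133, 134, 148, 157, 173, 186, 192, 213, 214, 224, 235, 242, 257, 266, 272, 278]

Fragments:
  [0,8): 8 bp
  [8,9): 1 bp
  [9,13): 4 bp
  [13,20): 7 bp
  [20,37): 17 bp
  [37,65): 28 bp
  [65,76): 11 bp
  [76,80): 4 bp
  [80,87): 7 bp
  [87,99): 12 bp
  [99,110): 11 bp
  [110,120): 10 bp
  [120,133): 13 bp
  [133,134): 1 bp
  [134,148): 14 bp
  [148,157): 9 bp
  [157,173): 16 bp
  [173,186): 13 bp
  [186,192): 6 bp
  [192,213): 21 bp
  [213,214): 1 bp
  [214,224): 10 bp
  [224,235): 11 bp
  [235,242): 7 bp
  [242,257): 15 bp
  [257,266): 9 bp
  [266,272): 6 bp
  [272,278): 6 bp
  [278,285): 7 bp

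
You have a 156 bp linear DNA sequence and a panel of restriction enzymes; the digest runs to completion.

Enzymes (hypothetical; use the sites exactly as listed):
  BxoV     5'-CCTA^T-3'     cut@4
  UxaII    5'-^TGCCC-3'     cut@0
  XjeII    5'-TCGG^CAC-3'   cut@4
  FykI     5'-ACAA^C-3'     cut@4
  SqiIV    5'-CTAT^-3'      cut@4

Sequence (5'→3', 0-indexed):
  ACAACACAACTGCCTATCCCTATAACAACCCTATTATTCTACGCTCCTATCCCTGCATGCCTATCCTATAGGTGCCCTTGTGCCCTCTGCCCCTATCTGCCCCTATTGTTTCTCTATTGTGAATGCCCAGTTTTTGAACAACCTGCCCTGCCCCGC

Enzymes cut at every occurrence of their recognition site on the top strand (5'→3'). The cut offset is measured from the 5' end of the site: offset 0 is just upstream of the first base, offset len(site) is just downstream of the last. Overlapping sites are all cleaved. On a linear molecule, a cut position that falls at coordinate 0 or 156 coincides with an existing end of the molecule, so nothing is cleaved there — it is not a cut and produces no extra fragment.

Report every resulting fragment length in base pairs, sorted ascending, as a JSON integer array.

[1,1,1,1,1,1,1,1,1,2,3,4,4,5,5,5,5,5,6,7,7,8,8,8,8,11,13,15,18]

Scan for sites:
  BxoV (CCTAT, off=4): starts [12, 18, 29, 45, 59, 64, 91, 101] → cuts [16, 22, 33, 49, 63, 68, 95, 105]
  UxaII (TGCCC, off=0): starts [72, 80, 87, 97, 123, 143, 148] → cuts [72, 80, 87, 97, 123, 143, 148]
  XjeII (TCGGCAC, off=4): no sites
  FykI (ACAAC, off=4): starts [0, 5, 24, 137] → cuts [4, 9, 28, 141]
  SqiIV (CTAT, off=4): starts [13, 19, 30, 46, 60, 65, 92, 102, 113] → cuts [17, 23, 34, 50, 64, 69, 96, 106, 117]

Pooled cuts: [4, 9, 16, 17, 22, 23, 28, 33, 34, 49, 50, 63, 64, 68, 69, 72, 80, 87, 95, 96, 97, 105, 106, 117, 123, 141, 143, 148]

Fragment lengths:
  [0,4): 4 bp
  [4,9): 5 bp
  [9,16): 7 bp
  [16,17): 1 bp
  [17,22): 5 bp
  [22,23): 1 bp
  [23,28): 5 bp
  [28,33): 5 bp
  [33,34): 1 bp
  [34,49): 15 bp
  [49,50): 1 bp
  [50,63): 13 bp
  [63,64): 1 bp
  [64,68): 4 bp
  [68,69): 1 bp
  [69,72): 3 bp
  [72,80): 8 bp
  [80,87): 7 bp
  [87,95): 8 bp
  [95,96): 1 bp
  [96,97): 1 bp
  [97,105): 8 bp
  [105,106): 1 bp
  [106,117): 11 bp
  [117,123): 6 bp
  [123,141): 18 bp
  [141,143): 2 bp
  [143,148): 5 bp
  [148,156): 8 bp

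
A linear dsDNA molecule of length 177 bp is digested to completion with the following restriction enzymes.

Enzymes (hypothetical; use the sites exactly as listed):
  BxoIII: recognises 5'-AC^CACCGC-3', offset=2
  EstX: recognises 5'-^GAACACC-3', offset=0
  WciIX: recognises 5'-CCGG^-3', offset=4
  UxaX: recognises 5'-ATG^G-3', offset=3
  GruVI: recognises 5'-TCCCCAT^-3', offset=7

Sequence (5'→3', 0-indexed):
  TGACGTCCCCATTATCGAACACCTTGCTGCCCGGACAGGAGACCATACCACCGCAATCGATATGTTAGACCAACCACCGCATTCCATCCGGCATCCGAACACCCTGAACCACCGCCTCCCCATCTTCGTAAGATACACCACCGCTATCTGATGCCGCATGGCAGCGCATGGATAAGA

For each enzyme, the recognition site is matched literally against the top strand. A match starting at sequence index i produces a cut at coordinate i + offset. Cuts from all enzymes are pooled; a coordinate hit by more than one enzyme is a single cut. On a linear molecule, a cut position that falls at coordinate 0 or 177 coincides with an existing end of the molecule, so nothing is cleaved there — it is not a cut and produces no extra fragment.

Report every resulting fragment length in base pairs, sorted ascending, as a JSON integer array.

[4,5,7,10,12,13,14,14,15,17,18,22,26]

Site scan:
  BxoIII (ACCACCGC, off=2): starts [46, 72, 107, 136] → cuts [48, 74, 109, 138]
  EstX (GAACACC, off=0): starts [16, 96] → cuts [16, 96]
  WciIX (CCGG, off=4): starts [30, 87] → cuts [34, 91]
  UxaX (ATGG, off=3): starts [157, 167] → cuts [160, 170]
  GruVI (TCCCCAT, off=7): starts [5, 116] → cuts [12, 123]

Pooled cuts: [12, 16, 34, 48, 74, 91, 96, 109, 123, 138, 160, 170]

Fragments:
  [0,12): 12 bp
  [12,16): 4 bp
  [16,34): 18 bp
  [34,48): 14 bp
  [48,74): 26 bp
  [74,91): 17 bp
  [91,96): 5 bp
  [96,109): 13 bp
  [109,123): 14 bp
  [123,138): 15 bp
  [138,160): 22 bp
  [160,170): 10 bp
  [170,177): 7 bp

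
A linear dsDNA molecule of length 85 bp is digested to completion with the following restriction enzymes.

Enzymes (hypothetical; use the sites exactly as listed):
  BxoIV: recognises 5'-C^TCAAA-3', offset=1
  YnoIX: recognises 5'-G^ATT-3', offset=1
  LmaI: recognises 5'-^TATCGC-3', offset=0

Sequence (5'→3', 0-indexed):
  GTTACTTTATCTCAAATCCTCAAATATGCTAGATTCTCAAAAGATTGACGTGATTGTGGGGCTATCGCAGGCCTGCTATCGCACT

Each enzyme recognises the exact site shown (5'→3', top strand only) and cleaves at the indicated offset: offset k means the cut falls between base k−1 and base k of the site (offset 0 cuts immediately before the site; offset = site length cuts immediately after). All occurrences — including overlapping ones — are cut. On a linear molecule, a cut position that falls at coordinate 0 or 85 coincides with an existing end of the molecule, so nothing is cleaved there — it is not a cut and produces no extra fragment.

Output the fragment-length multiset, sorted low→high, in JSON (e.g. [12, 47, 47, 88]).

[4,7,8,9,9,10,11,13,14]

Site scan:
  BxoIV (CTCAAA, off=1): starts [10, 18, 35] → cuts [11, 19, 36]
  YnoIX (GATT, off=1): starts [31, 42, 51] → cuts [32, 43, 52]
  LmaI (TATCGC, off=0): starts [62, 76] → cuts [62, 76]

All cut coordinates (distinct, sorted): [11, 19, 32, 36, 43, 52, 62, 76]

Fragments:
  [0,11): 11 bp
  [11,19): 8 bp
  [19,32): 13 bp
  [32,36): 4 bp
  [36,43): 7 bp
  [43,52): 9 bp
  [52,62): 10 bp
  [62,76): 14 bp
  [76,85): 9 bp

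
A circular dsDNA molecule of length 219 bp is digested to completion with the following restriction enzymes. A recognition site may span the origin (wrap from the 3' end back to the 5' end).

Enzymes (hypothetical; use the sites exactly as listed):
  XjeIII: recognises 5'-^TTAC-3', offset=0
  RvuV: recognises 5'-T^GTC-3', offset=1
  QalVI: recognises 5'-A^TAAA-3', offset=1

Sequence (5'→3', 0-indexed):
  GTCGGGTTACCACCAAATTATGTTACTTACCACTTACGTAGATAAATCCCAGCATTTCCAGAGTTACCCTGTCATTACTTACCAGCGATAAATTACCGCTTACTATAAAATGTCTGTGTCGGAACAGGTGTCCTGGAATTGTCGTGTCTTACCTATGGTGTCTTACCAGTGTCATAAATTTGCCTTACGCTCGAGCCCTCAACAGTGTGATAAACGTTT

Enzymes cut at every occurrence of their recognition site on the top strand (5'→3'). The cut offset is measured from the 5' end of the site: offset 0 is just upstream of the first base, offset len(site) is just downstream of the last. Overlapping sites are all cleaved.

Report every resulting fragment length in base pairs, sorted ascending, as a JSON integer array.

[3,3,4,4,4,4,4,5,6,6,6,6,7,7,7,8,9,9,10,10,11,11,12,16,21,26]

Scan for sites:
  XjeIII (TTAC, off=0): starts [6, 22, 26, 33, 63, 74, 78, 92, 99, 148, 162, 184] → cuts [6, 22, 26, 33, 63, 74, 78, 92, 99, 148, 162, 184]
  RvuV (TGTC, off=1): starts [69, 110, 116, 128, 139, 144, 158, 169, 218] → cuts [0, 70, 111, 117, 129, 140, 145, 159, 170]
  QalVI (ATAAA, off=1): starts [41, 87, 104, 173, 209] → cuts [42, 88, 105, 174, 210]

Pooled cuts: [0, 6, 22, 26, 33, 42, 63, 70, 74, 78, 88, 92, 99, 105, 111, 117, 129, 140, 145, 148, 159, 162, 170, 174, 184, 210]

Fragment lengths:
  0→6: 6 bp
  6→22: 16 bp
  22→26: 4 bp
  26→33: 7 bp
  33→42: 9 bp
  42→63: 21 bp
  63→70: 7 bp
  70→74: 4 bp
  74→78: 4 bp
  78→88: 10 bp
  88→92: 4 bp
  92→99: 7 bp
  99→105: 6 bp
  105→111: 6 bp
  111→117: 6 bp
  117→129: 12 bp
  129→140: 11 bp
  140→145: 5 bp
  145→148: 3 bp
  148→159: 11 bp
  159→162: 3 bp
  162→170: 8 bp
  170→174: 4 bp
  174→184: 10 bp
  184→210: 26 bp
  210→0 (wrap): 219-210+0 = 9 bp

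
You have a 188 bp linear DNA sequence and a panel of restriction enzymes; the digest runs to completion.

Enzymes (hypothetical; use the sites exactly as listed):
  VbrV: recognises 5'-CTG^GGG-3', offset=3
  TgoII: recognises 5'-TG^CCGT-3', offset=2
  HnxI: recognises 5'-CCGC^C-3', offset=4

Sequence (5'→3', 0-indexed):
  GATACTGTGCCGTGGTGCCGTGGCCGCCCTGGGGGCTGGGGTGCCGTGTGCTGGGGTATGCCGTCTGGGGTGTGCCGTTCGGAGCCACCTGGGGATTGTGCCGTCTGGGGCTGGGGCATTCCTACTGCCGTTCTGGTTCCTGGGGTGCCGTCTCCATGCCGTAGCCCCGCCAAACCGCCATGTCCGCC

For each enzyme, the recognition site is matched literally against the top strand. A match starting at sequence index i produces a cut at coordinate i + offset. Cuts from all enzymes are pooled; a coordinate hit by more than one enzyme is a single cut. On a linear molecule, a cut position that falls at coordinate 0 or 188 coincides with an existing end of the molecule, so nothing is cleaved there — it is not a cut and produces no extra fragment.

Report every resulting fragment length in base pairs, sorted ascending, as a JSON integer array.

Scan for sites:
  VbrV (CTGGGG, off=3): starts [28, 35, 50, 64, 88, 104, 110, 139] → cuts [31, 38, 53, 67, 91, 107, 113, 142]
  TgoII (TGCCGT, off=2): starts [7, 15, 41, 58, 72, 98, 125, 145, 156] → cuts [9, 17, 43, 60, 74, 100, 127, 147, 158]
  HnxI (CCGCC, off=4): starts [23, 166, 174, 183] → cuts [27, 170, 178, 187]

All cut coordinates (distinct, sorted): [9, 17, 27, 31, 38, 43, 53, 60, 67, 74, 91, 100, 107, 113, 127, 142, 147, 158, 170, 178, 187]

Fragments:
  [0,9): 9 bp
  [9,17): 8 bp
  [17,27): 10 bp
  [27,31): 4 bp
  [31,38): 7 bp
  [38,43): 5 bp
  [43,53): 10 bp
  [53,60): 7 bp
  [60,67): 7 bp
  [67,74): 7 bp
  [74,91): 17 bp
  [91,100): 9 bp
  [100,107): 7 bp
  [107,113): 6 bp
  [113,127): 14 bp
  [127,142): 15 bp
  [142,147): 5 bp
  [147,158): 11 bp
  [158,170): 12 bp
  [170,178): 8 bp
  [178,187): 9 bp
  [187,188): 1 bp

[1,4,5,5,6,7,7,7,7,7,8,8,9,9,9,10,10,11,12,14,15,17]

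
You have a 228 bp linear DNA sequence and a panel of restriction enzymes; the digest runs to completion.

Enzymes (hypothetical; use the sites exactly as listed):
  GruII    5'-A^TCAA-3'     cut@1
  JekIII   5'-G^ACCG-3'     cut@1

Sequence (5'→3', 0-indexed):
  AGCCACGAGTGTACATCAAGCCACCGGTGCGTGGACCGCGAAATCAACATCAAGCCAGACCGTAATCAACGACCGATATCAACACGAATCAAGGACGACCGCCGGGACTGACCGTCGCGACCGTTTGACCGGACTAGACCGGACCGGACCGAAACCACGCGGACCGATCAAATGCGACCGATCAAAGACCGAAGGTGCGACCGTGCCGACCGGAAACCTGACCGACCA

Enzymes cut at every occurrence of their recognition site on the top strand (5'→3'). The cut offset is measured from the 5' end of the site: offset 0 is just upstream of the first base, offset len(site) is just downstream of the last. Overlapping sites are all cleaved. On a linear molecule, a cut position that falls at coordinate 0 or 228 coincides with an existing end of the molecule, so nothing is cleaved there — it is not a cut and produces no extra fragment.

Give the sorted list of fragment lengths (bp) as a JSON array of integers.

[5,5,5,5,6,6,6,7,7,8,8,9,9,9,9,9,9,10,10,12,12,13,15,15,19]

Per-enzyme occurrences:
  GruII (ATCAA, off=1): starts [14, 42, 48, 64, 77, 87, 166, 180] → cuts [15, 43, 49, 65, 78, 88, 167, 181]
  JekIII (GACCG, off=1): starts [33, 57, 70, 96, 109, 118, 126, 136, 141, 146, 161, 175, 186, 198, 207, 219] → cuts [34, 58, 71, 97, 110, 119, 127, 137, 142, 147, 162, 176, 187, 199, 208, 220]

All cut coordinates (distinct, sorted): [15, 34, 43, 49, 58, 65, 71, 78, 88, 97, 110, 119, 127, 137, 142, 147, 162, 167, 176, 181, 187, 199, 208, 220]

Fragment lengths:
  [0,15): 15 bp
  [15,34): 19 bp
  [34,43): 9 bp
  [43,49): 6 bp
  [49,58): 9 bp
  [58,65): 7 bp
  [65,71): 6 bp
  [71,78): 7 bp
  [78,88): 10 bp
  [88,97): 9 bp
  [97,110): 13 bp
  [110,119): 9 bp
  [119,127): 8 bp
  [127,137): 10 bp
  [137,142): 5 bp
  [142,147): 5 bp
  [147,162): 15 bp
  [162,167): 5 bp
  [167,176): 9 bp
  [176,181): 5 bp
  [181,187): 6 bp
  [187,199): 12 bp
  [199,208): 9 bp
  [208,220): 12 bp
  [220,228): 8 bp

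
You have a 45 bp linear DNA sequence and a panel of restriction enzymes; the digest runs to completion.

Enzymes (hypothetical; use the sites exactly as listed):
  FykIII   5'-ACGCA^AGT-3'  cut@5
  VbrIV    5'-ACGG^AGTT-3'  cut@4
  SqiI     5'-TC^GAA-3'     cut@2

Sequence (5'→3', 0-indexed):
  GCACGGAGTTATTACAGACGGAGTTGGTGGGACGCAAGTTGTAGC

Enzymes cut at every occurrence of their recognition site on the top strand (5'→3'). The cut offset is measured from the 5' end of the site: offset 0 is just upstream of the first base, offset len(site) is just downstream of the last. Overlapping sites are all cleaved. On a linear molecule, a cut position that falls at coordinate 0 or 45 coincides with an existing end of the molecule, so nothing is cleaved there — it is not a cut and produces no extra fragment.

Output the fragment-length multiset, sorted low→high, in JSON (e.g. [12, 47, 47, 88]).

[6,9,15,15]

Site scan:
  FykIII ACGCAAGT/5: at [31] ⇒ [36]
  VbrIV ACGGAGTT/4: at [2, 17] ⇒ [6, 21]
  SqiI (TCGAA, off=2): no sites

All cut coordinates (distinct, sorted): [6, 21, 36]

Fragment lengths:
  [0,6): 6 bp
  [6,21): 15 bp
  [21,36): 15 bp
  [36,45): 9 bp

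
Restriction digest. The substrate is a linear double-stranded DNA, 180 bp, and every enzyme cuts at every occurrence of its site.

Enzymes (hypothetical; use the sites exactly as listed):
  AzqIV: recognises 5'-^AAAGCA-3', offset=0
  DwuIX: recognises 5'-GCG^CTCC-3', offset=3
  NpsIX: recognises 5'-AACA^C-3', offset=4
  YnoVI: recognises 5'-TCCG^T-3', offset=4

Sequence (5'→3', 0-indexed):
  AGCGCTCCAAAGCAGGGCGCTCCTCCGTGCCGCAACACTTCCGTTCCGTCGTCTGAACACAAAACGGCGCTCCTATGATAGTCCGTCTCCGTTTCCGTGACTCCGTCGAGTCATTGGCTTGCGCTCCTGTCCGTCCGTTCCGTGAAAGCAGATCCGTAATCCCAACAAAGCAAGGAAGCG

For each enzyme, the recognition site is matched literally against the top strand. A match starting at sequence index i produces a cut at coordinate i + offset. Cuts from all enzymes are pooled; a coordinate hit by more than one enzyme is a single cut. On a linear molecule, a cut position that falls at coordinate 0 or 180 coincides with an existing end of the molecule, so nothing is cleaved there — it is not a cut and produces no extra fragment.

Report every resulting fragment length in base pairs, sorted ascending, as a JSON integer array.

Per-enzyme occurrences:
  AzqIV (AAAGCA, off=0): starts [8, 144, 166] → cuts [8, 144, 166]
  DwuIX (GCGCTCC, off=3): starts [1, 16, 66, 120] → cuts [4, 19, 69, 123]
  NpsIX (AACAC, off=4): starts [33, 55] → cuts [37, 59]
  YnoVI (TCCGT, off=4): starts [23, 39, 44, 81, 87, 93, 101, 129, 133, 138, 152] → cuts [27, 43, 48, 85, 91, 97, 105, 133, 137, 142, 156]

Pooled cuts: [4, 8, 19, 27, 37, 43, 48, 59, 69, 85, 91, 97, 105, 123, 133, 137, 142, 144, 156, 166]

Fragment lengths:
  [0,4): 4 bp
  [4,8): 4 bp
  [8,19): 11 bp
  [19,27): 8 bp
  [27,37): 10 bp
  [37,43): 6 bp
  [43,48): 5 bp
  [48,59): 11 bp
  [59,69): 10 bp
  [69,85): 16 bp
  [85,91): 6 bp
  [91,97): 6 bp
  [97,105): 8 bp
  [105,123): 18 bp
  [123,133): 10 bp
  [133,137): 4 bp
  [137,142): 5 bp
  [142,144): 2 bp
  [144,156): 12 bp
  [156,166): 10 bp
  [166,180): 14 bp

[2,4,4,4,5,5,6,6,6,8,8,10,10,10,10,11,11,12,14,16,18]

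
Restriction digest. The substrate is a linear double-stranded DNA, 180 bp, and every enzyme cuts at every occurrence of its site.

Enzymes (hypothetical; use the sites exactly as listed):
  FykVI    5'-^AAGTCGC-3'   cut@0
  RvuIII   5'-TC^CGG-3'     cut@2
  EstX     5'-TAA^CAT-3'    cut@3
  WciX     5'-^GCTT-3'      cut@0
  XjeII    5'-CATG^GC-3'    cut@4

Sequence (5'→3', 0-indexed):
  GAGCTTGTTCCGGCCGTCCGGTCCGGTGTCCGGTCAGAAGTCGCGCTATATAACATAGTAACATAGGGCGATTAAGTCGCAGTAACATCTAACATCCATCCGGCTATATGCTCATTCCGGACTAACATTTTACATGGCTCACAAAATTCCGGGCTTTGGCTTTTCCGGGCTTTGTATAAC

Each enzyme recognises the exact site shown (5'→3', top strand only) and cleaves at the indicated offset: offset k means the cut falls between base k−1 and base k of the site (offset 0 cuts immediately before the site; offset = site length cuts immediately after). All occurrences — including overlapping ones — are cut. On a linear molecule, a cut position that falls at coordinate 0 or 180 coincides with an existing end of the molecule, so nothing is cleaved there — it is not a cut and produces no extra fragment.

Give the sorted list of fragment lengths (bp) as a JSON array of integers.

[2,3,3,5,6,7,7,7,7,8,8,8,8,8,11,12,12,12,13,16,17]

Per-enzyme occurrences:
  FykVI AAGTCGC/0: at [37, 73] ⇒ [37, 73]
  RvuIII TCCGG/2: at [8, 16, 21, 28, 98, 115, 147, 163] ⇒ [10, 18, 23, 30, 100, 117, 149, 165]
  EstX TAACAT/3: at [50, 58, 82, 89, 122] ⇒ [53, 61, 85, 92, 125]
  WciX GCTT/0: at [2, 152, 158, 168] ⇒ [2, 152, 158, 168]
  XjeII CATGGC/4: at [132] ⇒ [136]

All cut coordinates (distinct, sorted): [2, 10, 18, 23, 30, 37, 53, 61, 73, 85, 92, 100, 117, 125, 136, 149, 152, 158, 165, 168]

Fragments:
  [0,2): 2 bp
  [2,10): 8 bp
  [10,18): 8 bp
  [18,23): 5 bp
  [23,30): 7 bp
  [30,37): 7 bp
  [37,53): 16 bp
  [53,61): 8 bp
  [61,73): 12 bp
  [73,85): 12 bp
  [85,92): 7 bp
  [92,100): 8 bp
  [100,117): 17 bp
  [117,125): 8 bp
  [125,136): 11 bp
  [136,149): 13 bp
  [149,152): 3 bp
  [152,158): 6 bp
  [158,165): 7 bp
  [165,168): 3 bp
  [168,180): 12 bp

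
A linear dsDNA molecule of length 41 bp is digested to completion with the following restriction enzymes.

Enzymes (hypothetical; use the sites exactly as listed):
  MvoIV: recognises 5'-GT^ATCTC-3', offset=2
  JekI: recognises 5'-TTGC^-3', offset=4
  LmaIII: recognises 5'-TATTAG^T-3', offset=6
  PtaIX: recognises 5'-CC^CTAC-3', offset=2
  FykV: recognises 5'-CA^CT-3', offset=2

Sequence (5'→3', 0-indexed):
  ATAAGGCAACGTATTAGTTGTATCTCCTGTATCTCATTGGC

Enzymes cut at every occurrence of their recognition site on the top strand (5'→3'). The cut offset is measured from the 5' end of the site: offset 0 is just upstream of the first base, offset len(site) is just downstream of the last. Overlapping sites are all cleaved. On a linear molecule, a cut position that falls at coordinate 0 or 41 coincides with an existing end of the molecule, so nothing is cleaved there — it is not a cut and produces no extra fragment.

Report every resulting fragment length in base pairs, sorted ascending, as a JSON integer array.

[4,9,11,17]

Per-enzyme occurrences:
  MvoIV (GTATCTC, off=2): starts [19, 28] → cuts [21, 30]
  JekI (TTGC, off=4): no sites
  LmaIII (TATTAGT, off=6): starts [11] → cuts [17]
  PtaIX (CCCTAC, off=2): no sites
  FykV (CACT, off=2): no sites

Pooled cuts: [17, 21, 30]

Fragment lengths:
  [0,17): 17 bp
  [17,21): 4 bp
  [21,30): 9 bp
  [30,41): 11 bp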